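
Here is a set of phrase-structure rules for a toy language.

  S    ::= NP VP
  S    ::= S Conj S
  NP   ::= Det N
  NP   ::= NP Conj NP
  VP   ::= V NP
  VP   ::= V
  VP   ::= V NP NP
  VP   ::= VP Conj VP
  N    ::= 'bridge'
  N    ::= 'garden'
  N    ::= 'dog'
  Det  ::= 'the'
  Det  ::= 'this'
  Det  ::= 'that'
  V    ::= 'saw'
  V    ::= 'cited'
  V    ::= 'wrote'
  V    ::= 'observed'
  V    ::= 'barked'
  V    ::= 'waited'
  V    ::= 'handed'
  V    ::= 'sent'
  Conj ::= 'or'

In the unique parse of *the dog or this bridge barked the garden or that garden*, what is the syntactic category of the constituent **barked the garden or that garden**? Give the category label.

S
  NP
    NP
      Det: the
      N: dog
    Conj: or
    NP
      Det: this
      N: bridge
  VP
    V: barked
    NP
      NP
        Det: the
        N: garden
      Conj: or
      NP
        Det: that
        N: garden
The span 'barked the garden or that garden' is the VP node built by VP → V NP.

VP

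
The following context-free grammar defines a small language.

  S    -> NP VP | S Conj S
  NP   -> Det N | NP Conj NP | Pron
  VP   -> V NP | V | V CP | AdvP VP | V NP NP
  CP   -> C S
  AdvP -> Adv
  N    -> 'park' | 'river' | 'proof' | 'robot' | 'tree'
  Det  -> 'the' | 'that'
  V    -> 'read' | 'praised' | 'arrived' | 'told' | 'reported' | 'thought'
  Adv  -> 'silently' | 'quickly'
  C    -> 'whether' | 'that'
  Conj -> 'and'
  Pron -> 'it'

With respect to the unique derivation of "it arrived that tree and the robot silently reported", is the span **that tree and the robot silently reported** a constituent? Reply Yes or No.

[S [S [NP [Pron it]] [VP [V arrived] [NP [Det that] [N tree]]]] [Conj and] [S [NP [Det the] [N robot]] [VP [AdvP [Adv silently]] [VP [V reported]]]]]
The smallest constituent containing 'that tree and the robot silently reported' is the S spanning 'it arrived that tree and the robot silently reported'; no single node in the tree dominates exactly the given words.

No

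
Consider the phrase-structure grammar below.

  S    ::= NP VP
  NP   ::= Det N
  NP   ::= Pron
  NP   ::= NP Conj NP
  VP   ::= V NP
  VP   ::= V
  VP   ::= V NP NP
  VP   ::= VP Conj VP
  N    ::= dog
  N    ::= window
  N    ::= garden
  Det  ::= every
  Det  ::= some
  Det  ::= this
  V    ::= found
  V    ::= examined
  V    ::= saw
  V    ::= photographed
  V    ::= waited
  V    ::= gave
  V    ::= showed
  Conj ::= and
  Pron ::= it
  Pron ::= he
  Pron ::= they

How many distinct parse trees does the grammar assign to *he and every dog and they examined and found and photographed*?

Two of the 4 distinct bracketings:
[S [NP [NP [Pron he]] [Conj and] [NP [NP [Det every] [N dog]] [Conj and] [NP [Pron they]]]] [VP [VP [V examined]] [Conj and] [VP [VP [V found]] [Conj and] [VP [V photographed]]]]]
[S [NP [NP [Pron he]] [Conj and] [NP [NP [Det every] [N dog]] [Conj and] [NP [Pron they]]]] [VP [VP [VP [V examined]] [Conj and] [VP [V found]]] [Conj and] [VP [V photographed]]]]
The trees differ in how a recursive rule is bracketed over the same span.

4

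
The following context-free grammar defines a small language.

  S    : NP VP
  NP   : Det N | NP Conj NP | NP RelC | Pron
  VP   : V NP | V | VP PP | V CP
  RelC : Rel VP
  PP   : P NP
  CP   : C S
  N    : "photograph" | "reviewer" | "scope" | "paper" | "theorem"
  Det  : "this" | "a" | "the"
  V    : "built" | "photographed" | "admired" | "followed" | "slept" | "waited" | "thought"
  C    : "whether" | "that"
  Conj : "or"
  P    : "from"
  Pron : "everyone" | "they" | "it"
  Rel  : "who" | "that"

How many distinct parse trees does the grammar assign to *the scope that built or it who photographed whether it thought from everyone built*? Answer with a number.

4

Two of the 4 distinct bracketings:
[S [NP [NP [NP [Det the] [N scope]] [RelC [Rel that] [VP [V built]]]] [Conj or] [NP [NP [Pron it]] [RelC [Rel who] [VP [VP [V photographed] [CP [C whether] [S [NP [Pron it]] [VP [V thought]]]]] [PP [P from] [NP [Pron everyone]]]]]]] [VP [V built]]]
[S [NP [NP [NP [Det the] [N scope]] [RelC [Rel that] [VP [V built]]]] [Conj or] [NP [NP [Pron it]] [RelC [Rel who] [VP [V photographed] [CP [C whether] [S [NP [Pron it]] [VP [VP [V thought]] [PP [P from] [NP [Pron everyone]]]]]]]]]] [VP [V built]]]
The trees differ in how a recursive rule is bracketed over the same span.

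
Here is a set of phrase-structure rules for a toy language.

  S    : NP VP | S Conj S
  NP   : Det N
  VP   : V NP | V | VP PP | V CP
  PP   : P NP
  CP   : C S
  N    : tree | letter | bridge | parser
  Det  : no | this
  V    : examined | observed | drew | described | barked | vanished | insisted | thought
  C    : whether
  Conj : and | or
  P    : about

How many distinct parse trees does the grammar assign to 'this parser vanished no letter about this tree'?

[S [NP [Det this] [N parser]] [VP [VP [V vanished] [NP [Det no] [N letter]]] [PP [P about] [NP [Det this] [N tree]]]]]
No rule offers an alternative attachment or grouping for any span, so this is the only derivation.

1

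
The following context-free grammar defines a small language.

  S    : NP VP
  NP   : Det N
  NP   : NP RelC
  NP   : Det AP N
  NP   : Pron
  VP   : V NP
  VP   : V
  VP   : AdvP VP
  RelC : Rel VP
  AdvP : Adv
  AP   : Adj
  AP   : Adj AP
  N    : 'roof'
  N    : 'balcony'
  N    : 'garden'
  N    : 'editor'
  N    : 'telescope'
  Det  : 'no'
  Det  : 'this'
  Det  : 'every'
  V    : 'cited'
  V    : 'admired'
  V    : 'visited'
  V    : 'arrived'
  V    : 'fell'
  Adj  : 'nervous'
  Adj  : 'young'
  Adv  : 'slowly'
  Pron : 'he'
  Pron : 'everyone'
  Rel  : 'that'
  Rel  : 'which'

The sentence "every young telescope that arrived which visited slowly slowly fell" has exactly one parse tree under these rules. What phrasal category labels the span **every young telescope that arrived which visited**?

NP

S
  NP
    NP
      NP
        Det: every
        AP
          Adj: young
        N: telescope
      RelC
        Rel: that
        VP
          V: arrived
    RelC
      Rel: which
      VP
        V: visited
  VP
    AdvP
      Adv: slowly
    VP
      AdvP
        Adv: slowly
      VP
        V: fell
The span 'every young telescope that arrived which visited' is the NP node built by NP → NP RelC.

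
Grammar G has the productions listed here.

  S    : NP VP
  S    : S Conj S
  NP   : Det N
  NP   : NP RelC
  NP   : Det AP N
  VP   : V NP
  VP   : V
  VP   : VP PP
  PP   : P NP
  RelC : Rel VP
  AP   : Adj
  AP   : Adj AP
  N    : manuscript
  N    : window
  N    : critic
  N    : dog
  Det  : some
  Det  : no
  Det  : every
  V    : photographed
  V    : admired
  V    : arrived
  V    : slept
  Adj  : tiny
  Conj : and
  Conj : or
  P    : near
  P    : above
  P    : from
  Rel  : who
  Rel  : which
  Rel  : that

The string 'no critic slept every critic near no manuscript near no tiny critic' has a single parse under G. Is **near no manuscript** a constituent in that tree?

Yes

[S [NP [Det no] [N critic]] [VP [VP [VP [V slept] [NP [Det every] [N critic]]] [PP [P near] [NP [Det no] [N manuscript]]]] [PP [P near] [NP [Det no] [AP [Adj tiny]] [N critic]]]]]
The words 'near no manuscript' are exhaustively dominated by a single PP node (built by PP → P NP), so they form a constituent.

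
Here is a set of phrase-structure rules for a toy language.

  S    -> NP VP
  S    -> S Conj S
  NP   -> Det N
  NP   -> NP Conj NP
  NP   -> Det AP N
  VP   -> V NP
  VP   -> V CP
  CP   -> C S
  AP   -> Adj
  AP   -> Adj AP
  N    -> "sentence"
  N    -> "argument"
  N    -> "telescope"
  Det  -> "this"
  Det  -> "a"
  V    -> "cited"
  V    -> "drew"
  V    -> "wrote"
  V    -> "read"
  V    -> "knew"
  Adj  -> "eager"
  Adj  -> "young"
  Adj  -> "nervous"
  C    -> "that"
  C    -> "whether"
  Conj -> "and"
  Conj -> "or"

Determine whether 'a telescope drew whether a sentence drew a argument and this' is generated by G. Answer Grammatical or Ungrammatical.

For S → NP VP, the only prefix that parses as NP is 'a telescope', but the remainder 'drew whether a sentence drew a argument and this' is not a VP under these rules. The alternative S rule S → S Conj S likewise has no satisfying split.

Ungrammatical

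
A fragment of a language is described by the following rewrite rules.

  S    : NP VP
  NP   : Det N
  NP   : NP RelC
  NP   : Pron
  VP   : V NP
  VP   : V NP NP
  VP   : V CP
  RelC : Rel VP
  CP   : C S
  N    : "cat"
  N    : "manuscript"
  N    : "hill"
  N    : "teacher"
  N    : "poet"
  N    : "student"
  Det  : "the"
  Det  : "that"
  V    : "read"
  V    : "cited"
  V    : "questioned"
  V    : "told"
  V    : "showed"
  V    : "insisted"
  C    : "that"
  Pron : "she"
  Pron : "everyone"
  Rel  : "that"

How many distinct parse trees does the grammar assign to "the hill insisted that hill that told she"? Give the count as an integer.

1

[S [NP [Det the] [N hill]] [VP [V insisted] [NP [NP [Det that] [N hill]] [RelC [Rel that] [VP [V told] [NP [Pron she]]]]]]]
No rule offers an alternative attachment or grouping for any span, so this is the only derivation.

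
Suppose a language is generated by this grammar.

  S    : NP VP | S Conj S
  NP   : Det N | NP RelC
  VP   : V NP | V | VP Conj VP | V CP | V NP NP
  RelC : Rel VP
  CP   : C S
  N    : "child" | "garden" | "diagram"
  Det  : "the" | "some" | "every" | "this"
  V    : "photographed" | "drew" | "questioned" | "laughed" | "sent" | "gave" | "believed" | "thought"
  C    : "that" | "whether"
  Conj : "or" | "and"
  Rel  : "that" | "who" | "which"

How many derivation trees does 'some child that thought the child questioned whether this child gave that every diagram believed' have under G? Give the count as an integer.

[S [NP [NP [Det some] [N child]] [RelC [Rel that] [VP [V thought] [NP [Det the] [N child]]]]] [VP [V questioned] [CP [C whether] [S [NP [Det this] [N child]] [VP [V gave] [CP [C that] [S [NP [Det every] [N diagram]] [VP [V believed]]]]]]]]]
No rule offers an alternative attachment or grouping for any span, so this is the only derivation.

1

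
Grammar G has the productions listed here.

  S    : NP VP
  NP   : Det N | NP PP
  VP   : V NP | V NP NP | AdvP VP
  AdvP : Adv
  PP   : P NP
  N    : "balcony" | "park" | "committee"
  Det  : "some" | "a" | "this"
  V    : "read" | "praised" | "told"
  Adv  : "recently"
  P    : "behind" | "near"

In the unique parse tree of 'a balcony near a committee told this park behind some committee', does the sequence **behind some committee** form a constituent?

Yes

[S [NP [NP [Det a] [N balcony]] [PP [P near] [NP [Det a] [N committee]]]] [VP [V told] [NP [NP [Det this] [N park]] [PP [P behind] [NP [Det some] [N committee]]]]]]
The words 'behind some committee' are exhaustively dominated by a single PP node (built by PP → P NP), so they form a constituent.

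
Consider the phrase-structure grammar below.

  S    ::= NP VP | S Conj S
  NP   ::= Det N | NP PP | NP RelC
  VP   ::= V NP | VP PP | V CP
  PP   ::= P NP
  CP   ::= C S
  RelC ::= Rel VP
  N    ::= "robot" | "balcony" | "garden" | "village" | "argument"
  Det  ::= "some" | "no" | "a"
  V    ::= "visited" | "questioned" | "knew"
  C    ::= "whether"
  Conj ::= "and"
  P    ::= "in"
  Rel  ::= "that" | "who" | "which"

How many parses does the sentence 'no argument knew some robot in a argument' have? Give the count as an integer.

The two bracketings:
[S [NP [Det no] [N argument]] [VP [V knew] [NP [NP [Det some] [N robot]] [PP [P in] [NP [Det a] [N argument]]]]]]
[S [NP [Det no] [N argument]] [VP [VP [V knew] [NP [Det some] [N robot]]] [PP [P in] [NP [Det a] [N argument]]]]]
The difference turns on whether NP → NP PP is used at the relevant span, versus an alternative expansion of NP.

2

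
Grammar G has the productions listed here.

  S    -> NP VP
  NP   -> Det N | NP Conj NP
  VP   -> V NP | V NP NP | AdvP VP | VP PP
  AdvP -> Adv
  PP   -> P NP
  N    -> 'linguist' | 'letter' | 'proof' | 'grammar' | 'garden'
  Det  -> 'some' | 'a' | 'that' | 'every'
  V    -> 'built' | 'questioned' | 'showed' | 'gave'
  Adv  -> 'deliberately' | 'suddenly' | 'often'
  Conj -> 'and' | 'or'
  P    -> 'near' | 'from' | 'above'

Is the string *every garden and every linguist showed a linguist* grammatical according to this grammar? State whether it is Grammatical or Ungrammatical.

[S [NP [NP [Det every] [N garden]] [Conj and] [NP [Det every] [N linguist]]] [VP [V showed] [NP [Det a] [N linguist]]]]
Each bracket corresponds to one application of a listed rule, so the string is derivable from S.

Grammatical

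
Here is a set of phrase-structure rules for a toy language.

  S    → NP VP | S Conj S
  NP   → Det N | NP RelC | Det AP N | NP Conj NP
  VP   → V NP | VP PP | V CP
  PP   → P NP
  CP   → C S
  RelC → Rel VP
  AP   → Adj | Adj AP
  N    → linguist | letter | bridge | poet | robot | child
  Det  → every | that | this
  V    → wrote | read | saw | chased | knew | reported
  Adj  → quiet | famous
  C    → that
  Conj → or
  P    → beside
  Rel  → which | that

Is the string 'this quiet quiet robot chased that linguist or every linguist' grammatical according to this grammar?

Grammatical

[S [NP [Det this] [AP [Adj quiet] [AP [Adj quiet]]] [N robot]] [VP [V chased] [NP [NP [Det that] [N linguist]] [Conj or] [NP [Det every] [N linguist]]]]]
Every word is introduced by a lexical rule and the phrasal rules combine the resulting categories into a single S.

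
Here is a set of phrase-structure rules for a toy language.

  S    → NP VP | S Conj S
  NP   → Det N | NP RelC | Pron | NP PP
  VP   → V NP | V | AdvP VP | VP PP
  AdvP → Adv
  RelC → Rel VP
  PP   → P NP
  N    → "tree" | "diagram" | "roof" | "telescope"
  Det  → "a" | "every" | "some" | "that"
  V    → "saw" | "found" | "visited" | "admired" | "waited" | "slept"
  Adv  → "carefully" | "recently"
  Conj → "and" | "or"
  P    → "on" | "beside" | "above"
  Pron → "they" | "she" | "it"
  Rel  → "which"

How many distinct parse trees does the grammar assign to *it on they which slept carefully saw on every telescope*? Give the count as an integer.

Two of the 4 distinct bracketings:
[S [NP [NP [NP [Pron it]] [PP [P on] [NP [Pron they]]]] [RelC [Rel which] [VP [V slept]]]] [VP [AdvP [Adv carefully]] [VP [VP [V saw]] [PP [P on] [NP [Det every] [N telescope]]]]]]
[S [NP [NP [NP [Pron it]] [PP [P on] [NP [Pron they]]]] [RelC [Rel which] [VP [V slept]]]] [VP [VP [AdvP [Adv carefully]] [VP [V saw]]] [PP [P on] [NP [Det every] [N telescope]]]]]
The trees differ in how a recursive rule is bracketed over the same span.

4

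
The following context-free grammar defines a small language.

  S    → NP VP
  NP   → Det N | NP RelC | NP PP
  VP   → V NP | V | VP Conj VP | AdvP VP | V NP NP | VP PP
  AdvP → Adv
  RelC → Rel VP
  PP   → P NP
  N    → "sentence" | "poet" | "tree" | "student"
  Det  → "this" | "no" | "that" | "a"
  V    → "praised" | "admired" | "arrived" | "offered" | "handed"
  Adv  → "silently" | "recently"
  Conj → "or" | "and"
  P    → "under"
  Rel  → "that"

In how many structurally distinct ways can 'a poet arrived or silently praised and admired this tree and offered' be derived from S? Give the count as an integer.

Two of the 9 distinct bracketings:
[S [NP [Det a] [N poet]] [VP [VP [V arrived]] [Conj or] [VP [VP [AdvP [Adv silently]] [VP [V praised]]] [Conj and] [VP [VP [V admired] [NP [Det this] [N tree]]] [Conj and] [VP [V offered]]]]]]
[S [NP [Det a] [N poet]] [VP [VP [V arrived]] [Conj or] [VP [VP [VP [AdvP [Adv silently]] [VP [V praised]]] [Conj and] [VP [V admired] [NP [Det this] [N tree]]]] [Conj and] [VP [V offered]]]]]
The trees differ in how a recursive rule is bracketed over the same span.

9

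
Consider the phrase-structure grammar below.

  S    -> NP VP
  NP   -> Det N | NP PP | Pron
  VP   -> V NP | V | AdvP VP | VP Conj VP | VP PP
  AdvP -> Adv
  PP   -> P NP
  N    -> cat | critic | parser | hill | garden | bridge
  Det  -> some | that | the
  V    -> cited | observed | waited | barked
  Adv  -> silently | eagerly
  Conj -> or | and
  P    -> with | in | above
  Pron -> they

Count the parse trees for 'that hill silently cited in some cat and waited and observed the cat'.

7

Two of the 7 distinct bracketings:
[S [NP [Det that] [N hill]] [VP [AdvP [Adv silently]] [VP [VP [VP [V cited]] [PP [P in] [NP [Det some] [N cat]]]] [Conj and] [VP [VP [V waited]] [Conj and] [VP [V observed] [NP [Det the] [N cat]]]]]]]
[S [NP [Det that] [N hill]] [VP [AdvP [Adv silently]] [VP [VP [VP [VP [V cited]] [PP [P in] [NP [Det some] [N cat]]]] [Conj and] [VP [V waited]]] [Conj and] [VP [V observed] [NP [Det the] [N cat]]]]]]
The trees differ in how a recursive rule is bracketed over the same span.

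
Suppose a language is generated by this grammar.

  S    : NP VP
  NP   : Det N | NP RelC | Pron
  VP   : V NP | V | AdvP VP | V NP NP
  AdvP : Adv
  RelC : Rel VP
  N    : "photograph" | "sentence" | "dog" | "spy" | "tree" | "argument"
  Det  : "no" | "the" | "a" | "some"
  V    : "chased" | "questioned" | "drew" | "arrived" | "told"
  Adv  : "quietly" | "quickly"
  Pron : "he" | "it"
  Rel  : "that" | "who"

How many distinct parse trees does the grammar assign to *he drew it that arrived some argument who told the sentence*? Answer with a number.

Two of the 6 distinct bracketings:
[S [NP [Pron he]] [VP [V drew] [NP [NP [Pron it]] [RelC [Rel that] [VP [V arrived] [NP [NP [Det some] [N argument]] [RelC [Rel who] [VP [V told] [NP [Det the] [N sentence]]]]]]]]]]
[S [NP [Pron he]] [VP [V drew] [NP [NP [Pron it]] [RelC [Rel that] [VP [V arrived] [NP [NP [Det some] [N argument]] [RelC [Rel who] [VP [V told]]]] [NP [Det the] [N sentence]]]]]]]
The difference turns on whether VP → V is used at the relevant span, versus an alternative expansion of VP.

6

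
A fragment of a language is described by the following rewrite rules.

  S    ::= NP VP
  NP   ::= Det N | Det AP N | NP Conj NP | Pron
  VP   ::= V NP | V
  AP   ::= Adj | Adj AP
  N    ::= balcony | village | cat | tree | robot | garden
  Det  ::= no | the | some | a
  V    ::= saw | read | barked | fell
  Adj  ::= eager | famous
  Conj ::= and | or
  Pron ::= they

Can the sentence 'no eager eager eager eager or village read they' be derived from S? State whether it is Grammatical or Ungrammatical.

An Adj word can never sit immediately before a Conj word in any string this grammar generates, so the substring 'eager or' rules out a derivation.

Ungrammatical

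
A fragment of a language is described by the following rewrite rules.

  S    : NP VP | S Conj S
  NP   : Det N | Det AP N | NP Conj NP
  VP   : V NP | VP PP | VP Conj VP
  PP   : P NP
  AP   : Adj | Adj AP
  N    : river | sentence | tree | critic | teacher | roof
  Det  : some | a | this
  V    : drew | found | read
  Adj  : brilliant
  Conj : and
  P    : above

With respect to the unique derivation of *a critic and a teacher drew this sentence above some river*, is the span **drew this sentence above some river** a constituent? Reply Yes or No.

Yes

[S [NP [NP [Det a] [N critic]] [Conj and] [NP [Det a] [N teacher]]] [VP [VP [V drew] [NP [Det this] [N sentence]]] [PP [P above] [NP [Det some] [N river]]]]]
The words 'drew this sentence above some river' are exhaustively dominated by a single VP node (built by VP → VP PP), so they form a constituent.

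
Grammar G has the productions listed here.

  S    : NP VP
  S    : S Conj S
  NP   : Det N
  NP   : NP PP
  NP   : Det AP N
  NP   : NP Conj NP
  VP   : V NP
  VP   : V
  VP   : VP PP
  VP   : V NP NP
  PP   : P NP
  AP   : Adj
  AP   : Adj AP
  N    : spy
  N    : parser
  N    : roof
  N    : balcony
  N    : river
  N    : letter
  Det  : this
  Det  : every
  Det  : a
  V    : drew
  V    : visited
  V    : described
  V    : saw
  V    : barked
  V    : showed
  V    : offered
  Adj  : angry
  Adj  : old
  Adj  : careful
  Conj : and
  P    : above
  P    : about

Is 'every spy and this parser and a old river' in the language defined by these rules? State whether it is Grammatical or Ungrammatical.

For S → NP VP, every NP-prefix leaves a non-VP remainder: after 'every spy' the remainder is not a VP; after 'every spy and this parser' the remainder is not a VP. The alternative S rule S → S Conj S likewise has no satisfying split.

Ungrammatical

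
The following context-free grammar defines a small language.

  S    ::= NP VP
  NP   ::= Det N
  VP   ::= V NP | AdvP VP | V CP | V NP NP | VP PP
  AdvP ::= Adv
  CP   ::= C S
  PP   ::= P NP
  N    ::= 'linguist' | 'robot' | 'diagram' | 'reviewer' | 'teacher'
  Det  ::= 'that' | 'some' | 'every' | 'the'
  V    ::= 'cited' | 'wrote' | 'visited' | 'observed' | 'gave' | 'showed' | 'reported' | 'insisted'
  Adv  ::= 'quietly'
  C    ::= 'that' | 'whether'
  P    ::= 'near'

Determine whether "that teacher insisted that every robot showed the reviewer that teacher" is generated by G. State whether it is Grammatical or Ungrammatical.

Grammatical

[S [NP [Det that] [N teacher]] [VP [V insisted] [CP [C that] [S [NP [Det every] [N robot]] [VP [V showed] [NP [Det the] [N reviewer]] [NP [Det that] [N teacher]]]]]]]
The bracketing above is licensed at every node by one of the given productions, with S at the root.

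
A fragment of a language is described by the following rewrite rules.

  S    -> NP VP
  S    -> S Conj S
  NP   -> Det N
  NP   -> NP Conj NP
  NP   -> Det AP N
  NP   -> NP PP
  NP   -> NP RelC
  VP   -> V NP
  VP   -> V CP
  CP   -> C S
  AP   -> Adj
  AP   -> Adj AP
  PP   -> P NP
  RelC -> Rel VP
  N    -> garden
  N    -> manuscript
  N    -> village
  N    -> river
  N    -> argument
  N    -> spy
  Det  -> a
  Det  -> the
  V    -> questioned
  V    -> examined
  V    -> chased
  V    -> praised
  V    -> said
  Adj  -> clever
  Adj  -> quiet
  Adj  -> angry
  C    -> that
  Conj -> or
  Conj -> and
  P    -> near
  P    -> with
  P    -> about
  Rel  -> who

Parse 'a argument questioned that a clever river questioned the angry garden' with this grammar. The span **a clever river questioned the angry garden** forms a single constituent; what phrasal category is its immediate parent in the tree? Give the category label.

CP

[S [NP [Det a] [N argument]] [VP [V questioned] [CP [C that] [S [NP [Det a] [AP [Adj clever]] [N river]] [VP [V questioned] [NP [Det the] [AP [Adj angry]] [N garden]]]]]]]
The span 'a clever river questioned the angry garden' is the S node built by S → NP VP.
Its mother is the CP built by CP → C S.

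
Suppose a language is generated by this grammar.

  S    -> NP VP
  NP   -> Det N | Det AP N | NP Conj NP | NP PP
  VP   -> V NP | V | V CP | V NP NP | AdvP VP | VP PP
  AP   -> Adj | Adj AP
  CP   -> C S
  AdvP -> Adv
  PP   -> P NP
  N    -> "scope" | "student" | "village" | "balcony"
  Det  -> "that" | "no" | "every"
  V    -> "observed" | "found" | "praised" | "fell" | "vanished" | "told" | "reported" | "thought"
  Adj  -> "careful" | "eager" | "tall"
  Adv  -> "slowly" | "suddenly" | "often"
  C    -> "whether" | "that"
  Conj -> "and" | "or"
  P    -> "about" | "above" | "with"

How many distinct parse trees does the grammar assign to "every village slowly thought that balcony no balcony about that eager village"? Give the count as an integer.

3

Two of the 3 distinct bracketings:
[S [NP [Det every] [N village]] [VP [AdvP [Adv slowly]] [VP [V thought] [NP [Det that] [N balcony]] [NP [NP [Det no] [N balcony]] [PP [P about] [NP [Det that] [AP [Adj eager]] [N village]]]]]]]
[S [NP [Det every] [N village]] [VP [AdvP [Adv slowly]] [VP [VP [V thought] [NP [Det that] [N balcony]] [NP [Det no] [N balcony]]] [PP [P about] [NP [Det that] [AP [Adj eager]] [N village]]]]]]
The difference turns on whether NP → NP PP is used at the relevant span, versus an alternative expansion of NP.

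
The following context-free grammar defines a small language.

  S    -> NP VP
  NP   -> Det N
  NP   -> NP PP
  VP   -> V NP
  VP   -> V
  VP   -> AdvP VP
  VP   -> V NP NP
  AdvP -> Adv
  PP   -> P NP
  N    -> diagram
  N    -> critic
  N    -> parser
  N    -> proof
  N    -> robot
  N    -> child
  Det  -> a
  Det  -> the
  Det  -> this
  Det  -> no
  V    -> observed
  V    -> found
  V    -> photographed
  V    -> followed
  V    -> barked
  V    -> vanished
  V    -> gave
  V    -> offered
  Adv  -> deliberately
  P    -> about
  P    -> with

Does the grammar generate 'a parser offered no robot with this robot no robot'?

S
  NP
    Det: a
    N: parser
  VP
    V: offered
    NP
      NP
        Det: no
        N: robot
      PP
        P: with
        NP
          Det: this
          N: robot
    NP
      Det: no
      N: robot
Every word is introduced by a lexical rule and the phrasal rules combine the resulting categories into a single S.

Grammatical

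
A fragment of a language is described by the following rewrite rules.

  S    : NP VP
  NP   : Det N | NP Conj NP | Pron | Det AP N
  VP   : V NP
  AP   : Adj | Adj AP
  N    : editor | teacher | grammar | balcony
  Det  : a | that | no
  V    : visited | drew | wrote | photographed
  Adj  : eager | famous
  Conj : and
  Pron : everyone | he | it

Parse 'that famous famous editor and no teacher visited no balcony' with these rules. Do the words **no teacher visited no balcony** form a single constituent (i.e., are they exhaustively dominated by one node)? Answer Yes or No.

No

[S [NP [NP [Det that] [AP [Adj famous] [AP [Adj famous]]] [N editor]] [Conj and] [NP [Det no] [N teacher]]] [VP [V visited] [NP [Det no] [N balcony]]]]
The smallest constituent containing 'no teacher visited no balcony' is the S spanning 'that famous famous editor and no teacher visited no balcony'; no single node in the tree dominates exactly the given words.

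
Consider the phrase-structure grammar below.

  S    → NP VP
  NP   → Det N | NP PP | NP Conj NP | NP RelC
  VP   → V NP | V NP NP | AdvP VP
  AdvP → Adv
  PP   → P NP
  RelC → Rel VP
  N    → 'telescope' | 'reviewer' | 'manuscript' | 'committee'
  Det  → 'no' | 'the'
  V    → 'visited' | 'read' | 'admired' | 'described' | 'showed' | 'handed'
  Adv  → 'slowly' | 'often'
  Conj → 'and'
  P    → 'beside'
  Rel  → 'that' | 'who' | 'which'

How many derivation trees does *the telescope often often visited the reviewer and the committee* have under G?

1

[S [NP [Det the] [N telescope]] [VP [AdvP [Adv often]] [VP [AdvP [Adv often]] [VP [V visited] [NP [NP [Det the] [N reviewer]] [Conj and] [NP [Det the] [N committee]]]]]]]
No rule offers an alternative attachment or grouping for any span, so this is the only derivation.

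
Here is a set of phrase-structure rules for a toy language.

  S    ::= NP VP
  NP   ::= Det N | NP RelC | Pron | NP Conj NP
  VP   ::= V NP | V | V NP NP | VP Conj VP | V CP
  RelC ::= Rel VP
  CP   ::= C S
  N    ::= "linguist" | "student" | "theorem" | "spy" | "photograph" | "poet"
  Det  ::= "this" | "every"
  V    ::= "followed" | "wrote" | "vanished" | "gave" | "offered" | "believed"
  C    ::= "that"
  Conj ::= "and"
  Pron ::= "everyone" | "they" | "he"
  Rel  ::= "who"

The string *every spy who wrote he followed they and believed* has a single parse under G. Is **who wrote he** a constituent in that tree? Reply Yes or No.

[S [NP [NP [Det every] [N spy]] [RelC [Rel who] [VP [V wrote] [NP [Pron he]]]]] [VP [VP [V followed] [NP [Pron they]]] [Conj and] [VP [V believed]]]]
The words 'who wrote he' are exhaustively dominated by a single RelC node (built by RelC → Rel VP), so they form a constituent.

Yes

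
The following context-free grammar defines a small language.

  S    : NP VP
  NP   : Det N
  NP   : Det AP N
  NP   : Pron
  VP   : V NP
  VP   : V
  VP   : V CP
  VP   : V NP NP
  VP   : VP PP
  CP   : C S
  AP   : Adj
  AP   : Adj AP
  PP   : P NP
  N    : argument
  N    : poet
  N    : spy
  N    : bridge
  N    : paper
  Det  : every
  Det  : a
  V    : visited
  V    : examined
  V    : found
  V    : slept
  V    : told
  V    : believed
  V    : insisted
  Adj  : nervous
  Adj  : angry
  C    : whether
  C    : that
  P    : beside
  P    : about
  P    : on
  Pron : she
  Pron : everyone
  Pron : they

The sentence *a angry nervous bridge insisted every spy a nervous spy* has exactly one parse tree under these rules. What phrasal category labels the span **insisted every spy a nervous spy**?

VP

S
  NP
    Det: a
    AP
      Adj: angry
      AP
        Adj: nervous
    N: bridge
  VP
    V: insisted
    NP
      Det: every
      N: spy
    NP
      Det: a
      AP
        Adj: nervous
      N: spy
The span 'insisted every spy a nervous spy' is the VP node built by VP → V NP NP.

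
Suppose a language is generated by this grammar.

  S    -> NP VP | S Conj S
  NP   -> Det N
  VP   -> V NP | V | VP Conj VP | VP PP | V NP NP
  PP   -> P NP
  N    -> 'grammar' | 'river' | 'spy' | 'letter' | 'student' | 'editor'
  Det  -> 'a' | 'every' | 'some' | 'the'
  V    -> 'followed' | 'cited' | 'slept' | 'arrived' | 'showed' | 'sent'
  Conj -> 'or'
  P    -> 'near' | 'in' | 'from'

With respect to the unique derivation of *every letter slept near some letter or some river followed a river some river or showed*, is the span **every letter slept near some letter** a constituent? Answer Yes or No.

[S [S [NP [Det every] [N letter]] [VP [VP [V slept]] [PP [P near] [NP [Det some] [N letter]]]]] [Conj or] [S [NP [Det some] [N river]] [VP [VP [V followed] [NP [Det a] [N river]] [NP [Det some] [N river]]] [Conj or] [VP [V showed]]]]]
The words 'every letter slept near some letter' are exhaustively dominated by a single S node (built by S → NP VP), so they form a constituent.

Yes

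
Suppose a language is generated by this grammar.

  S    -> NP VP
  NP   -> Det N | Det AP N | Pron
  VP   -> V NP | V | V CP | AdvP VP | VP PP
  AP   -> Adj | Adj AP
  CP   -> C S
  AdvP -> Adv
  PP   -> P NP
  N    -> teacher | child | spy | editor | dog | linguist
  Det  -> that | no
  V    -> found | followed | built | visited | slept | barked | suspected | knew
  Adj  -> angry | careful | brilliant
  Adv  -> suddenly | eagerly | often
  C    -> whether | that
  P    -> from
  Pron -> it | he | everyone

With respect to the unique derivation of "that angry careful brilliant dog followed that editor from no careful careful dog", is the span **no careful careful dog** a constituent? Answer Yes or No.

[S [NP [Det that] [AP [Adj angry] [AP [Adj careful] [AP [Adj brilliant]]]] [N dog]] [VP [VP [V followed] [NP [Det that] [N editor]]] [PP [P from] [NP [Det no] [AP [Adj careful] [AP [Adj careful]]] [N dog]]]]]
The words 'no careful careful dog' are exhaustively dominated by a single NP node (built by NP → Det AP N), so they form a constituent.

Yes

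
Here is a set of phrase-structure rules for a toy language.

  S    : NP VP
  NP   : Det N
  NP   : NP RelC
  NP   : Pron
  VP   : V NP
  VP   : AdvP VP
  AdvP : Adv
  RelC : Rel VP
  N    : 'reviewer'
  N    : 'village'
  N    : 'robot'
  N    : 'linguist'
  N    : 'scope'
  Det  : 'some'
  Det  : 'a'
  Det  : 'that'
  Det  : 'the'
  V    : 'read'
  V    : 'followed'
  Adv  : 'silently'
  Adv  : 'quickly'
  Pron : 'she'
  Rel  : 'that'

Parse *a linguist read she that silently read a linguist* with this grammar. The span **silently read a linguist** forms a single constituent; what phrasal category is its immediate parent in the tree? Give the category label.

S
  NP
    Det: a
    N: linguist
  VP
    V: read
    NP
      NP
        Pron: she
      RelC
        Rel: that
        VP
          AdvP
            Adv: silently
          VP
            V: read
            NP
              Det: a
              N: linguist
The span 'silently read a linguist' is the VP node built by VP → AdvP VP.
Its mother is the RelC built by RelC → Rel VP.

RelC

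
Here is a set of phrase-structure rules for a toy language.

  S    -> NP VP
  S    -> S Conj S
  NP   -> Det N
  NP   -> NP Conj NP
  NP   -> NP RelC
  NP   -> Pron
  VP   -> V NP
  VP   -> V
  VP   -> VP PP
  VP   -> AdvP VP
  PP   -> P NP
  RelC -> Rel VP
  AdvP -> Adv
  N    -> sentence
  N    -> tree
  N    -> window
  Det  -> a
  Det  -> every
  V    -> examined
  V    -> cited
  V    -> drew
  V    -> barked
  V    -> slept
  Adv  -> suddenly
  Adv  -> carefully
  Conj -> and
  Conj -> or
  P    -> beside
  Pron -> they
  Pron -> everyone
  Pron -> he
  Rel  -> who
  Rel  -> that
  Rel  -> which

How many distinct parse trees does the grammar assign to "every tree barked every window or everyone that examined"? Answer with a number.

The two bracketings:
[S [NP [Det every] [N tree]] [VP [V barked] [NP [NP [Det every] [N window]] [Conj or] [NP [NP [Pron everyone]] [RelC [Rel that] [VP [V examined]]]]]]]
[S [NP [Det every] [N tree]] [VP [V barked] [NP [NP [NP [Det every] [N window]] [Conj or] [NP [Pron everyone]]] [RelC [Rel that] [VP [V examined]]]]]]
The trees differ in how a recursive rule is bracketed over the same span.

2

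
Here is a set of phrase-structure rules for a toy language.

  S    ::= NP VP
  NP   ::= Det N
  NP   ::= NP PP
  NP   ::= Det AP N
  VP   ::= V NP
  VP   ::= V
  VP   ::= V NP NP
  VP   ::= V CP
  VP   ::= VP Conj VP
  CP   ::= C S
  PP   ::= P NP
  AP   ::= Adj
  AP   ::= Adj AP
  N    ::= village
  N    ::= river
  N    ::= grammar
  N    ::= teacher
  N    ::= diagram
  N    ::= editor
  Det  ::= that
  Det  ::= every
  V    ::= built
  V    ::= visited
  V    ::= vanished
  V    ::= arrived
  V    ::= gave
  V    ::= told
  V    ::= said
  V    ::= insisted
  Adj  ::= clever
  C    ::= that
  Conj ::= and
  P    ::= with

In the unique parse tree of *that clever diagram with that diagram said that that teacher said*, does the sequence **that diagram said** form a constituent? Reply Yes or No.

[S [NP [NP [Det that] [AP [Adj clever]] [N diagram]] [PP [P with] [NP [Det that] [N diagram]]]] [VP [V said] [CP [C that] [S [NP [Det that] [N teacher]] [VP [V said]]]]]]
The smallest constituent containing 'that diagram said' is the S spanning 'that clever diagram with that diagram said that that teacher said'; no single node in the tree dominates exactly the given words.

No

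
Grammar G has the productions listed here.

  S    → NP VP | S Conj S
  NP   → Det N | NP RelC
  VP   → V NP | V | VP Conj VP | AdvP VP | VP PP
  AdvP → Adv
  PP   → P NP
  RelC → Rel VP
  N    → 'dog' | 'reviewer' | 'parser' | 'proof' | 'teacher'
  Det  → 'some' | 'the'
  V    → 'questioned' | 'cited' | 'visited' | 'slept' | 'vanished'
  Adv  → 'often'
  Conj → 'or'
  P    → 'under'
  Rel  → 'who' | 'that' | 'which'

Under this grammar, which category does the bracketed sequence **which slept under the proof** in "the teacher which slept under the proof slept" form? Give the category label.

[S [NP [NP [Det the] [N teacher]] [RelC [Rel which] [VP [VP [V slept]] [PP [P under] [NP [Det the] [N proof]]]]]] [VP [V slept]]]
The span 'which slept under the proof' is the RelC node built by RelC → Rel VP.

RelC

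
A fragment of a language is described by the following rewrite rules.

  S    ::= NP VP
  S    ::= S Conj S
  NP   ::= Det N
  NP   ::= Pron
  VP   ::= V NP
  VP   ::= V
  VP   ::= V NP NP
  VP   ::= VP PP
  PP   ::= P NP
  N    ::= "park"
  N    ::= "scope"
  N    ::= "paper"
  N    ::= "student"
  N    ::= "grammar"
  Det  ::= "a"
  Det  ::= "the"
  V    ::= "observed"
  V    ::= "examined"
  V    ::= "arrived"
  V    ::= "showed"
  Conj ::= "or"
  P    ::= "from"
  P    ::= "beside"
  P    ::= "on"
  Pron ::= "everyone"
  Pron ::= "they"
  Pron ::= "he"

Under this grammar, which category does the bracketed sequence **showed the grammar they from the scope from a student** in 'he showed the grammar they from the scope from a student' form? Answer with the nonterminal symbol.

VP

S
  NP
    Pron: he
  VP
    VP
      VP
        V: showed
        NP
          Det: the
          N: grammar
        NP
          Pron: they
      PP
        P: from
        NP
          Det: the
          N: scope
    PP
      P: from
      NP
        Det: a
        N: student
The span 'showed the grammar they from the scope from a student' is the VP node built by VP → VP PP.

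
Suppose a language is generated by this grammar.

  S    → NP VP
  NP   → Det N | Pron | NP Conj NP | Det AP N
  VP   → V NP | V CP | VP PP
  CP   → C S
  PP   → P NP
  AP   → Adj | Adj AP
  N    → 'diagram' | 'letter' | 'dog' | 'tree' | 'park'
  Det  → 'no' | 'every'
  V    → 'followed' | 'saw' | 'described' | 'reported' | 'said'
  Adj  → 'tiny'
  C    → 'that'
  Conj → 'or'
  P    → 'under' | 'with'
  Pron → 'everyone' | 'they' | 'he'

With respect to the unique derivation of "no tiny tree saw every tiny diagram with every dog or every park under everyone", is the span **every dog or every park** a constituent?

Yes

[S [NP [Det no] [AP [Adj tiny]] [N tree]] [VP [VP [VP [V saw] [NP [Det every] [AP [Adj tiny]] [N diagram]]] [PP [P with] [NP [NP [Det every] [N dog]] [Conj or] [NP [Det every] [N park]]]]] [PP [P under] [NP [Pron everyone]]]]]
The words 'every dog or every park' are exhaustively dominated by a single NP node (built by NP → NP Conj NP), so they form a constituent.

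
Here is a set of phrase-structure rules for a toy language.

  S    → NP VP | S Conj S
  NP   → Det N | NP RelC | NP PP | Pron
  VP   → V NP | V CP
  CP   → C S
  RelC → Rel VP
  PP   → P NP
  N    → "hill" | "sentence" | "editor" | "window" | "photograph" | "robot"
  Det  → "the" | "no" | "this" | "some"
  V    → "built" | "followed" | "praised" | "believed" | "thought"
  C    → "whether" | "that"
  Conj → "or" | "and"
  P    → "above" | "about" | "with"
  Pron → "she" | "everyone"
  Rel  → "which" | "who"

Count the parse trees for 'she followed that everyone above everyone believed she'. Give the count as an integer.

[S [NP [Pron she]] [VP [V followed] [CP [C that] [S [NP [NP [Pron everyone]] [PP [P above] [NP [Pron everyone]]]] [VP [V believed] [NP [Pron she]]]]]]]
No rule offers an alternative attachment or grouping for any span, so this is the only derivation.

1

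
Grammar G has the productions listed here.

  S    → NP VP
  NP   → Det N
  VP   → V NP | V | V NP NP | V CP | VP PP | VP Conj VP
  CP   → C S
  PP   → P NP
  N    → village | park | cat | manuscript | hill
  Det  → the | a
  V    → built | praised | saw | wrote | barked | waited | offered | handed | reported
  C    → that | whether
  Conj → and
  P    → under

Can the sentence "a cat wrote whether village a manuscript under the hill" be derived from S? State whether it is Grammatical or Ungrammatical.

Ungrammatical

A C word can never sit immediately before an N word in any string this grammar generates, so the substring 'whether village' rules out a derivation.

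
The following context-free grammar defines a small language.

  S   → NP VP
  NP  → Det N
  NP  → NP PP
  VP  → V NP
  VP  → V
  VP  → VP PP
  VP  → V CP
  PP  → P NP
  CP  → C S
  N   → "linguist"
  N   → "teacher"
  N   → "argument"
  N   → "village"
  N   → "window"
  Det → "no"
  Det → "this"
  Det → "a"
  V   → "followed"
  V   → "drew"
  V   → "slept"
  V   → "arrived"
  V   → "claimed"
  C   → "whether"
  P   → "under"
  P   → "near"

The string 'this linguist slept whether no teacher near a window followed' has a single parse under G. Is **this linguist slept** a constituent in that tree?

No

[S [NP [Det this] [N linguist]] [VP [V slept] [CP [C whether] [S [NP [NP [Det no] [N teacher]] [PP [P near] [NP [Det a] [N window]]]] [VP [V followed]]]]]]
The smallest constituent containing 'this linguist slept' is the S spanning 'this linguist slept whether no teacher near a window followed'; no single node in the tree dominates exactly the given words.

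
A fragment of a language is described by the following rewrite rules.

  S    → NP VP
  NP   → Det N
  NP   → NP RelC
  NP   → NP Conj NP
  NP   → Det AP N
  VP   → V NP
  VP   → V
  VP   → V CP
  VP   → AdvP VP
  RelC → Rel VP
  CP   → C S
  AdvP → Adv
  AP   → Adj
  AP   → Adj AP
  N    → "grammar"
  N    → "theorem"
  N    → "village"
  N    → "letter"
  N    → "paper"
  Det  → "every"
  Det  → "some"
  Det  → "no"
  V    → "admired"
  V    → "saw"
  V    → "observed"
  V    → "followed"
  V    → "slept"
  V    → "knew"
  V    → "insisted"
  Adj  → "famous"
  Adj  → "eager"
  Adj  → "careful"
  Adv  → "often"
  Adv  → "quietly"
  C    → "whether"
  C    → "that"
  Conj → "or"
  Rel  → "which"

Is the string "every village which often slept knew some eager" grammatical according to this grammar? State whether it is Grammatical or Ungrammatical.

For S → NP VP, every NP-prefix leaves a non-VP remainder: after 'every village' the remainder is not a VP; after 'every village which often slept' the remainder is not a VP.

Ungrammatical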